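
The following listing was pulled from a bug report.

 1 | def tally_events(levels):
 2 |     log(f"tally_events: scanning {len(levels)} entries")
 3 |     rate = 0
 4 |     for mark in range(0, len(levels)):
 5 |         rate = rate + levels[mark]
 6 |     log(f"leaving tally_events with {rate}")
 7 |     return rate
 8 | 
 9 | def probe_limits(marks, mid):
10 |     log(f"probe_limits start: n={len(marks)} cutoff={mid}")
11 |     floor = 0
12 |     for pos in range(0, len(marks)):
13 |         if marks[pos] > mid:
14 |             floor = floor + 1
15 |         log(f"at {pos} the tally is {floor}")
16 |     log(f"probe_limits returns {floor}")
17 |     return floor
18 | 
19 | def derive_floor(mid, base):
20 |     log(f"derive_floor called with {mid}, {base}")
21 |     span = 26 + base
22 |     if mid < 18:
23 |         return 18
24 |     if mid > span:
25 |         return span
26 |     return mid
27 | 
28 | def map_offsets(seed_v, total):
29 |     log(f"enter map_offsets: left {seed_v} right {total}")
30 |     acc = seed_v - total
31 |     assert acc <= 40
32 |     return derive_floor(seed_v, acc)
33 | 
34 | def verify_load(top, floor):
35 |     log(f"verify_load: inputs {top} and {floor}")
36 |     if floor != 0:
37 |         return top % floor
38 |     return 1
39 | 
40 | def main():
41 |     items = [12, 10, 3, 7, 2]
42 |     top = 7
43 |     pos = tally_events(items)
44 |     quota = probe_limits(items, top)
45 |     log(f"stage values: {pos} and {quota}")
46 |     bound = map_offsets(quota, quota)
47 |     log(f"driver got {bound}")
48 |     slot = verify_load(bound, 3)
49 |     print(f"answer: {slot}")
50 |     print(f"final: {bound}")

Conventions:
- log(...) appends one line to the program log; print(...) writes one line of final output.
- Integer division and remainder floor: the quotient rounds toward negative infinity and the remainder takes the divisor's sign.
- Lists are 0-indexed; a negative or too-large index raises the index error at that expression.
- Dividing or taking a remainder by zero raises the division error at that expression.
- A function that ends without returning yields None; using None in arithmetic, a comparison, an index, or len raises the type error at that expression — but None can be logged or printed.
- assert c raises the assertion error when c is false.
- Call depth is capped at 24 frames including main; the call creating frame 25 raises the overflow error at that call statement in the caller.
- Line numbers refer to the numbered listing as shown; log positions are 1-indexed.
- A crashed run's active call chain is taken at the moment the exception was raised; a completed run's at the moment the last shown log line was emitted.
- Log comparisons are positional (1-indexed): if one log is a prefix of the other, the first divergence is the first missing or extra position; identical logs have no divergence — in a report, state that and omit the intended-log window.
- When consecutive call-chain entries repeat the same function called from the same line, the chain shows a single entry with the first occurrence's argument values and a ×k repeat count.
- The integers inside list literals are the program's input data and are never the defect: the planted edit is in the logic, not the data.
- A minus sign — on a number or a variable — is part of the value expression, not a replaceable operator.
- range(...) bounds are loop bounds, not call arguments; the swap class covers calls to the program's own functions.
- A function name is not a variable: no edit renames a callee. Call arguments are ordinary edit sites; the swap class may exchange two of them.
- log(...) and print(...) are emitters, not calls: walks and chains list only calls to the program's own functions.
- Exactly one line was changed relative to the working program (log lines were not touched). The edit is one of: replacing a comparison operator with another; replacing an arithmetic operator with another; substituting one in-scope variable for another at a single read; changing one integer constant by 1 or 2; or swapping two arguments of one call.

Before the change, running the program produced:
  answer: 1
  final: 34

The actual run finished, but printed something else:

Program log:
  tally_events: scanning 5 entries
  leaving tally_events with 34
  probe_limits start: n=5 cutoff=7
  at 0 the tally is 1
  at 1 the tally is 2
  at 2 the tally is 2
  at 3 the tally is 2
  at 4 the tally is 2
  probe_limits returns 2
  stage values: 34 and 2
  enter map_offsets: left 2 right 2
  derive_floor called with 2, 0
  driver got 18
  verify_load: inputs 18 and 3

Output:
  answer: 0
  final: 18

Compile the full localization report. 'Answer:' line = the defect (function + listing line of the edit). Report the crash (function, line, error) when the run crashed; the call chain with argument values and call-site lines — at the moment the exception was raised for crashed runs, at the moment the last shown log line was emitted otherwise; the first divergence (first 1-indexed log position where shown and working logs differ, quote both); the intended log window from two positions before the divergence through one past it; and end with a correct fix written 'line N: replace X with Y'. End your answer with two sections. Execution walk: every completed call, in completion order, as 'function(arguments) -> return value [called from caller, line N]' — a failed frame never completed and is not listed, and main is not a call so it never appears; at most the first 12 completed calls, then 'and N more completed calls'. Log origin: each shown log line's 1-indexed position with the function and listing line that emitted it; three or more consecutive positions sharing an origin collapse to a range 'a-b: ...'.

Answer: the defect is in main at line 46.
Key observation: The earliest visible damage is log position 11 — 'enter map_offsets: left 2 right 2' rather than the intended 'enter map_offsets: left 34 right 2'.
Call chain: main -> verify_load(18, 3) (called at line 48).
First divergence: position 11 — the shown line 'enter map_offsets: left 2 right 2' should read 'enter map_offsets: left 34 right 2'.
Intended log window:
  9: probe_limits returns 2
  10: stage values: 34 and 2
  11: enter map_offsets: left 34 right 2
  12: derive_floor called with 34, 32
Execution walk:
  tally_events([12, 10, 3, 7, 2]) -> 34  [called from main, line 43]
  probe_limits([12, 10, 3, 7, 2], 7) -> 2  [called from main, line 44]
  derive_floor(2, 0) -> 18  [called from map_offsets, line 32]
  map_offsets(2, 2) -> 18  [called from main, line 46]
  verify_load(18, 3) -> 0  [called from main, line 48]
Log origins:
  1: logged in tally_events at line 2
  2: logged in tally_events at line 6
  3: logged in probe_limits at line 10
  4-8: logged in probe_limits at line 15
  9: logged in probe_limits at line 16
  10: logged in main at line 45
  11: logged in map_offsets at line 29
  12: logged in derive_floor at line 20
  13: logged in main at line 47
  14: logged in verify_load at line 35
A correct fix: line 46: replace `map_offsets(quota, quota)` with `map_offsets(pos, quota)`.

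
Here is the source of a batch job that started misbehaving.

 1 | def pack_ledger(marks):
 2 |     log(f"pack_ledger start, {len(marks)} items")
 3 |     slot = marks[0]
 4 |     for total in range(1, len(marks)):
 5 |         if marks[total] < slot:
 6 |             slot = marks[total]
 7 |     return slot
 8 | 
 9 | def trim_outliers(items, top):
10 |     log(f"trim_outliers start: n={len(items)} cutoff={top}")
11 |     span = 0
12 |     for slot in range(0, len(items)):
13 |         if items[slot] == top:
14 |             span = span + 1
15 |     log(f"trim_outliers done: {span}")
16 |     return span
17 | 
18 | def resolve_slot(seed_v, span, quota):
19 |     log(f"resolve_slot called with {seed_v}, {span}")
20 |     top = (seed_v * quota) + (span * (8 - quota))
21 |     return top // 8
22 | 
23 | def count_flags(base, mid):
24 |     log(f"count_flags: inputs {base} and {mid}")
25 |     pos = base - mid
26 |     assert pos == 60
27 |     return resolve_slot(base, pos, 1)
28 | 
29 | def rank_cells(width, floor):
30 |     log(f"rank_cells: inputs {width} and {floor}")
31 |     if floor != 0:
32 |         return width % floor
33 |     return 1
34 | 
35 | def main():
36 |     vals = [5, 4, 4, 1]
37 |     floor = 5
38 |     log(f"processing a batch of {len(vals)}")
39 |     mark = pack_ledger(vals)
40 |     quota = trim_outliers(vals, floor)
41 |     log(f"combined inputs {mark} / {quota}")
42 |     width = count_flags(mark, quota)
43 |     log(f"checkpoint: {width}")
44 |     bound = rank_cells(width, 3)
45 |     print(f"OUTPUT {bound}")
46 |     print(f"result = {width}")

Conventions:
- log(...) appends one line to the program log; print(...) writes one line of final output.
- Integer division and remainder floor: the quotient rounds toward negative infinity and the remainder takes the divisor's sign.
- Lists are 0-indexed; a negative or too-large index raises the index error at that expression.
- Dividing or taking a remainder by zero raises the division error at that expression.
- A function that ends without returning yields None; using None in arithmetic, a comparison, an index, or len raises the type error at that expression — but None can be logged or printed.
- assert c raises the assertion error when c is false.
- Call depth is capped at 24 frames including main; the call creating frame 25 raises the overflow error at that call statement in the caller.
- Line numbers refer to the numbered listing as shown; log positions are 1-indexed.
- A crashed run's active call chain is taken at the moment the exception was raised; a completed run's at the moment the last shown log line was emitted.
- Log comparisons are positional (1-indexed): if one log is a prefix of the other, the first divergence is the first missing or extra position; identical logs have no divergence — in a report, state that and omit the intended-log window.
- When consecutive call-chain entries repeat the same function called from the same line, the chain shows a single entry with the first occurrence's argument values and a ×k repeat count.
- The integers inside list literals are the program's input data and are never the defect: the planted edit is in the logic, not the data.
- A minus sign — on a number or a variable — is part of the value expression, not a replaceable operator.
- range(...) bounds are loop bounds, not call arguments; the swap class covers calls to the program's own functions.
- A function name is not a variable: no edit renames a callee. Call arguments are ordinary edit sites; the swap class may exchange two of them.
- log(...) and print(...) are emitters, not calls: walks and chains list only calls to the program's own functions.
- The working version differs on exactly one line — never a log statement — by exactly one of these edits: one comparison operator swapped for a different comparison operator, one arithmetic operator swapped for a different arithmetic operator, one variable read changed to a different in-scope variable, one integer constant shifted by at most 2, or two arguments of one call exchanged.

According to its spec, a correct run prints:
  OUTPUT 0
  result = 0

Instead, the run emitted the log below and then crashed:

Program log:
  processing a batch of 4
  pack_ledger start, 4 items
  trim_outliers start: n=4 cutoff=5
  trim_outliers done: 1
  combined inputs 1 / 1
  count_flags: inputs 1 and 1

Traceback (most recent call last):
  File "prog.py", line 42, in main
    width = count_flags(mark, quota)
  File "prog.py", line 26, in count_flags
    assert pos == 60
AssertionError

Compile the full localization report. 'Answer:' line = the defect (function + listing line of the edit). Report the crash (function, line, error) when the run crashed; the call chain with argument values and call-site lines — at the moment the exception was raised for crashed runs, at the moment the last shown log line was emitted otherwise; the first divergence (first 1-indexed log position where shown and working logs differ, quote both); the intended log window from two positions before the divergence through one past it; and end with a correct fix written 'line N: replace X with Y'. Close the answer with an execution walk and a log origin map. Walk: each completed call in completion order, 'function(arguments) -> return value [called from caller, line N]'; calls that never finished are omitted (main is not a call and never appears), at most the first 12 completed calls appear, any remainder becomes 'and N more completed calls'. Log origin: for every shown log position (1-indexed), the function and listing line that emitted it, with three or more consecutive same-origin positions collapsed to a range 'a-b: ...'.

Answer: the defect is in count_flags at line 26.
Key observation: The shown log is a 6-line prefix of the intended one, whose next entry is 'resolve_slot called with 1, 0'.
Crash: count_flags, line 26, AssertionError.
Call chain: main -> count_flags(1, 1) (called at line 42).
First divergence: position 7 — the faulty run's log ends after 6 lines; the working version continues with 'resolve_slot called with 1, 0'.
Intended log window:
  5: combined inputs 1 / 1
  6: count_flags: inputs 1 and 1
  7: resolve_slot called with 1, 0
  8: checkpoint: 0
Execution walk:
  pack_ledger([5, 4, 4, 1]) -> 1  [called from main, line 39]
  trim_outliers([5, 4, 4, 1], 5) -> 1  [called from main, line 40]
Log line origins:
  1: logged in main at line 38
  2: logged in pack_ledger at line 2
  3: logged in trim_outliers at line 10
  4: logged in trim_outliers at line 15
  5: logged in main at line 41
  6: logged in count_flags at line 24
A correct fix: line 26: replace `==` with `<=`.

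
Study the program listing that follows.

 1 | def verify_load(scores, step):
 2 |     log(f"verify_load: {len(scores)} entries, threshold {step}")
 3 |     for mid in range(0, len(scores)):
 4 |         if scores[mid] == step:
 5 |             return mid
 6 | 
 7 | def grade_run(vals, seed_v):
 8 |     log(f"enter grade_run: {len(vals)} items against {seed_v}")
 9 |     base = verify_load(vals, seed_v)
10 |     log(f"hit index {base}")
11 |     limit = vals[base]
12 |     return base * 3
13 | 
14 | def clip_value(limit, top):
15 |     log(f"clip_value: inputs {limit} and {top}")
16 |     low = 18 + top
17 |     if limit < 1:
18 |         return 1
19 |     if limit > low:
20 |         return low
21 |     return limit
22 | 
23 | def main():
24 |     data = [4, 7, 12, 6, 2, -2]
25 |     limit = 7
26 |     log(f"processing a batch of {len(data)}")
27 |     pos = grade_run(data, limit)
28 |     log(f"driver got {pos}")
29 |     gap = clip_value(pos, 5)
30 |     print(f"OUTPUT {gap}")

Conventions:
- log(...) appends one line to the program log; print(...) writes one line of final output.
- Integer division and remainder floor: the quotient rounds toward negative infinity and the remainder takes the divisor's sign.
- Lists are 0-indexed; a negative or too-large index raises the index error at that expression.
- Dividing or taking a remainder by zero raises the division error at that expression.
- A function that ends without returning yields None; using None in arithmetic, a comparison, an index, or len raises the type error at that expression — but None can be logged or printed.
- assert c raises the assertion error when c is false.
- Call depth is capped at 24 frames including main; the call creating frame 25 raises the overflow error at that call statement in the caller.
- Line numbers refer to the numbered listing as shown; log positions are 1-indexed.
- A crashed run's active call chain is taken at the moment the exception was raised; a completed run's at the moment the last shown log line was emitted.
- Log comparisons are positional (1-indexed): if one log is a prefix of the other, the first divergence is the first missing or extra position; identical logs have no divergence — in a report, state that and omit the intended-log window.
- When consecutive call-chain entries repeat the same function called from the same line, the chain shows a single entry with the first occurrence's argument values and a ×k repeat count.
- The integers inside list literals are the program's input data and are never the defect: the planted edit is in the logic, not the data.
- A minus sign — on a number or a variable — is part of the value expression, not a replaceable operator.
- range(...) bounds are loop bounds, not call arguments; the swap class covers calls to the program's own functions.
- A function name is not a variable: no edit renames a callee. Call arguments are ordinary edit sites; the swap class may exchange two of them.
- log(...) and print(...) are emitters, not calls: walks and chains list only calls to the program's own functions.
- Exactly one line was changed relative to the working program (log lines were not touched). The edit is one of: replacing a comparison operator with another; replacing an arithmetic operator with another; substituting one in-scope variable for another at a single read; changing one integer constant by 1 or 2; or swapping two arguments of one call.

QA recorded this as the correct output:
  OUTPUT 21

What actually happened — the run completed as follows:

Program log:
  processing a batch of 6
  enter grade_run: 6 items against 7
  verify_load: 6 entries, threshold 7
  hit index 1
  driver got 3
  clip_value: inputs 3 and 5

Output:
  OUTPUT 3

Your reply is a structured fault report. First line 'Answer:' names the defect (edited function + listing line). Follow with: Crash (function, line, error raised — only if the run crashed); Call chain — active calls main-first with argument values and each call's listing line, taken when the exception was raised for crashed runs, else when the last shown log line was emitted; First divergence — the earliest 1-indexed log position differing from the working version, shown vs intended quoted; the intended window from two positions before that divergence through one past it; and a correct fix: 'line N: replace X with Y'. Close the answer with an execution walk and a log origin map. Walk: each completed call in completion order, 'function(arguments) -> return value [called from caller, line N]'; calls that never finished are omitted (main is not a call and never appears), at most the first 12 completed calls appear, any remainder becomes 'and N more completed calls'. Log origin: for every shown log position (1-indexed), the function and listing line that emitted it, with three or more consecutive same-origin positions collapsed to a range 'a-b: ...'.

Answer: the defect is in grade_run at line 12.
Key observation: The earliest visible damage is log position 5 — 'driver got 3' rather than the intended 'driver got 21'.
Call chain: main -> clip_value(3, 5) (called at line 29).
First divergence: position 5 — the shown line 'driver got 3' should read 'driver got 21'.
Intended log window:
  3: verify_load: 6 entries, threshold 7
  4: hit index 1
  5: driver got 21
  6: clip_value: inputs 21 and 5
Execution walk:
  verify_load([4, 7, 12, 6, 2, -2], 7) -> 1  [called from grade_run, line 9]
  grade_run([4, 7, 12, 6, 2, -2], 7) -> 3  [called from main, line 27]
  clip_value(3, 5) -> 3  [called from main, line 29]
Log origins:
  1: from main, line 26
  2: from grade_run, line 8
  3: from verify_load, line 2
  4: from grade_run, line 10
  5: from main, line 28
  6: from clip_value, line 15
A correct fix: line 12: replace `base` with `limit`.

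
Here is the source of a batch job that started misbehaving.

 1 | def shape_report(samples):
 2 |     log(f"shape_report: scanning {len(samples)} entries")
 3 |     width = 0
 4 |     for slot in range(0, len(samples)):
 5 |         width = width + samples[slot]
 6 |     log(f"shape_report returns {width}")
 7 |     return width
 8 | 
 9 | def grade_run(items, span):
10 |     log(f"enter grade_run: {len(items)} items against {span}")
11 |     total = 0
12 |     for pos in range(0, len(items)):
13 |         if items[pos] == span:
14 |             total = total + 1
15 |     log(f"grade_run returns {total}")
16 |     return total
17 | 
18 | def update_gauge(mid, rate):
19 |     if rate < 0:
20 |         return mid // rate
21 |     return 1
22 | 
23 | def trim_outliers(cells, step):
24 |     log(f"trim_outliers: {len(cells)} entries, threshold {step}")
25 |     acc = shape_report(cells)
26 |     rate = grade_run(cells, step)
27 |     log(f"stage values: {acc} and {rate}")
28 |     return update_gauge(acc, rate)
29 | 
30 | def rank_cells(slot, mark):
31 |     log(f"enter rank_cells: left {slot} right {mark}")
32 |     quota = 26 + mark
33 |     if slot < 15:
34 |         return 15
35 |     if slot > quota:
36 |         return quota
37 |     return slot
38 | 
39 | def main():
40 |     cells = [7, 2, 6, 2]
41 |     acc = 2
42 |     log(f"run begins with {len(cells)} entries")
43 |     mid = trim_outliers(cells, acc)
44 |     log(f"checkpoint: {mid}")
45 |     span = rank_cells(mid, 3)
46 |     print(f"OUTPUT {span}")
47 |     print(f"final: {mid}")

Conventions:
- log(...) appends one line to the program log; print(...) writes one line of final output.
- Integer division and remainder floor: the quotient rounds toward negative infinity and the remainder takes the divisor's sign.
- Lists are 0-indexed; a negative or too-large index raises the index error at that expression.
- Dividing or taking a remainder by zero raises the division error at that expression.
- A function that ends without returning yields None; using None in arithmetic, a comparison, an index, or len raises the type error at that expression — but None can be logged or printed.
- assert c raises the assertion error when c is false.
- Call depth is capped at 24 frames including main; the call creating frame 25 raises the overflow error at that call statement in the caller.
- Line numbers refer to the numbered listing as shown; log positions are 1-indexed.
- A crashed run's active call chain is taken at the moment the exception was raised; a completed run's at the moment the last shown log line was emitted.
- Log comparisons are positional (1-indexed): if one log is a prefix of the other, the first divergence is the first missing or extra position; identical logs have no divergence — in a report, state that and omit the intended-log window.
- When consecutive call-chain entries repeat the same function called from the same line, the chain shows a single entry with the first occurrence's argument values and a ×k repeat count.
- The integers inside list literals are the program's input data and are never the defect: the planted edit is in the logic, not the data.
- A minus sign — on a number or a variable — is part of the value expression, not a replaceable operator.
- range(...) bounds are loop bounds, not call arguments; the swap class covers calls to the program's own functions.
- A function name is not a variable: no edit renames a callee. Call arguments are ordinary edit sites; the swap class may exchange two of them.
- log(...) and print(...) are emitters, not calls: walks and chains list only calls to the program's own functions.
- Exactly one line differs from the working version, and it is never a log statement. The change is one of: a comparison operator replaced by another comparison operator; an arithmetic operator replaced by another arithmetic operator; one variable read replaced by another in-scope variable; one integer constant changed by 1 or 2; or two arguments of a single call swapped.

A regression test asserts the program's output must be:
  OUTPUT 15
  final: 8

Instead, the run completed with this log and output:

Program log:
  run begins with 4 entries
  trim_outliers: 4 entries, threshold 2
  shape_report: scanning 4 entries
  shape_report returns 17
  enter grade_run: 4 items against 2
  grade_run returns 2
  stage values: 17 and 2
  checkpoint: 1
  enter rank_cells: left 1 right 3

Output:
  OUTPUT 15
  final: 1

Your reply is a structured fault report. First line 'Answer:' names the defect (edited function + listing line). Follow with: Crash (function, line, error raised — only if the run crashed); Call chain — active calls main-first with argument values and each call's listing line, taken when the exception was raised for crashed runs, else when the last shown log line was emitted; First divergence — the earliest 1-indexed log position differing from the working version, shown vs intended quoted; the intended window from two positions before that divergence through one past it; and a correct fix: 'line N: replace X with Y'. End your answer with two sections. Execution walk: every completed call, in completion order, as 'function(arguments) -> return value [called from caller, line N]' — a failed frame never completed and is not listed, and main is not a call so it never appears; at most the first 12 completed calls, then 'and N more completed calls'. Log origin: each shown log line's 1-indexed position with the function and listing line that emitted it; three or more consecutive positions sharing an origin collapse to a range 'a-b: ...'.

Answer: the defect is in update_gauge at line 19.
Key observation: Position 8 is the first bad log line: 'checkpoint: 1' should read 'checkpoint: 8'.
Call chain: main -> rank_cells(1, 3) (called at line 45).
First divergence: position 8; shown 'checkpoint: 1' vs intended 'checkpoint: 8'.
Intended log window:
  6: grade_run returns 2
  7: stage values: 17 and 2
  8: checkpoint: 8
  9: enter rank_cells: left 8 right 3
Execution walk:
  shape_report([7, 2, 6, 2]) -> 17  [called from trim_outliers, line 25]
  grade_run([7, 2, 6, 2], 2) -> 2  [called from trim_outliers, line 26]
  update_gauge(17, 2) -> 1  [called from trim_outliers, line 28]
  trim_outliers([7, 2, 6, 2], 2) -> 1  [called from main, line 43]
  rank_cells(1, 3) -> 15  [called from main, line 45]
Log origins:
  1 — main, line 42
  2 — trim_outliers, line 24
  3 — shape_report, line 2
  4 — shape_report, line 6
  5 — grade_run, line 10
  6 — grade_run, line 15
  7 — trim_outliers, line 27
  8 — main, line 44
  9 — rank_cells, line 31
A correct fix: line 19: replace `<` with `!=`.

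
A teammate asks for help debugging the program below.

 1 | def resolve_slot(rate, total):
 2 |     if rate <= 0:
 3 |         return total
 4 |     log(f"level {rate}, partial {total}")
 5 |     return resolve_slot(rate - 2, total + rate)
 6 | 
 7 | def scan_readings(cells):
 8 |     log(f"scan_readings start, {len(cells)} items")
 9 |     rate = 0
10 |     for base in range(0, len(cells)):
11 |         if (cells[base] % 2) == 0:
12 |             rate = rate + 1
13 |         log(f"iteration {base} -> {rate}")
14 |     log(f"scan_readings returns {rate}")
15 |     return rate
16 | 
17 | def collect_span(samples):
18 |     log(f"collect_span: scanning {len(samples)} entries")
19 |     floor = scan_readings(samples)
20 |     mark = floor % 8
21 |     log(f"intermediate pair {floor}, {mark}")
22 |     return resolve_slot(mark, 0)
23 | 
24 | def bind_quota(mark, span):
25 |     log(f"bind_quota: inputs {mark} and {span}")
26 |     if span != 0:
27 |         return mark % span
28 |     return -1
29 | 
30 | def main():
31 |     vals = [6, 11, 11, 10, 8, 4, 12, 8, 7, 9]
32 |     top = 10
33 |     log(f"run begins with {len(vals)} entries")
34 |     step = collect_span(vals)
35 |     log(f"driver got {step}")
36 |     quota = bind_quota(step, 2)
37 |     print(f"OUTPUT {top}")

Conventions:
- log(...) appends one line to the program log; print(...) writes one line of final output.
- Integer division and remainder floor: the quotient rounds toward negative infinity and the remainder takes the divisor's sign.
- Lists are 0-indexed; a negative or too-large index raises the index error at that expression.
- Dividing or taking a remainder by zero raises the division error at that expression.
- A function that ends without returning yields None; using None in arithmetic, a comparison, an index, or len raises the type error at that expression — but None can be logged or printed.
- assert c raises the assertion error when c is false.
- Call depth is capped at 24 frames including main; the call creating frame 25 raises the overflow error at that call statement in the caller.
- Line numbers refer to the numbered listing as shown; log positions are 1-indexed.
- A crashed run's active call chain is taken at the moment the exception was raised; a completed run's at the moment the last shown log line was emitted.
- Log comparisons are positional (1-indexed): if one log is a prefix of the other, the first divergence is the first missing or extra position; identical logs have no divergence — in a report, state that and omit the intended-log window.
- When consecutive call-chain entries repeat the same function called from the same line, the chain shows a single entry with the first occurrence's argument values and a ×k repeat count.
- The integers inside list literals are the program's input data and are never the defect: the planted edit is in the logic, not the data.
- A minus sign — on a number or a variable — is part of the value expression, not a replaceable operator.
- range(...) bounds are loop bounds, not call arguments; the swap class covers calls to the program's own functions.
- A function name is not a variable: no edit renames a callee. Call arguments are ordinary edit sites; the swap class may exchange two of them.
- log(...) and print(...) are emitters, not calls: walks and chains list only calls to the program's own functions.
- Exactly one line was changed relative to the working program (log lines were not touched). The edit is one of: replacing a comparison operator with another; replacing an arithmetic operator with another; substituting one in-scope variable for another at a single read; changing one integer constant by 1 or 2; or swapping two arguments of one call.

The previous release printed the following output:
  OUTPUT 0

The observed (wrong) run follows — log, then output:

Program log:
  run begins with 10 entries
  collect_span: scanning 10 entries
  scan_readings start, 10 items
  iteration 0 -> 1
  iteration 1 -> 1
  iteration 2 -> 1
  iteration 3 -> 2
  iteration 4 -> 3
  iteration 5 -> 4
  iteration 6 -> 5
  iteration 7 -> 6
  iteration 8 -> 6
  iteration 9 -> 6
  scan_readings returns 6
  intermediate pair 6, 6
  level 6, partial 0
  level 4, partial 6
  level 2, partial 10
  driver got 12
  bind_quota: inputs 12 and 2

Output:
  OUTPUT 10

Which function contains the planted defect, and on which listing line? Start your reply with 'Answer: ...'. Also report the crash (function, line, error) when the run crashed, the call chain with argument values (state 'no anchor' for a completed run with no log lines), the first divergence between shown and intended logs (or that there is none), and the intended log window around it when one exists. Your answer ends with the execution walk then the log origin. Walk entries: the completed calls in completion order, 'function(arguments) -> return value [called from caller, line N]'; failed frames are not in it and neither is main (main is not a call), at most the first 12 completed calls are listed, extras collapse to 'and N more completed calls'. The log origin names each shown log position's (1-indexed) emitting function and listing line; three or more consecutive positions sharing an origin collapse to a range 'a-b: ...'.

Answer: the defect is in main at line 37.
The tell: No log line changed; the fault shows up purely in the output.
Call chain: main -> bind_quota(12, 2) (called at line 36).
First divergence: none (the log streams are identical).
Execution walk:
  scan_readings([6, 11, 11, 10, 8, 4, 12, 8, 7, 9]) -> 6  [called from collect_span, line 19]
  resolve_slot(0, 12) -> 12  [called from resolve_slot, line 5]
  resolve_slot(2, 10) -> 12  [called from resolve_slot, line 5]
  resolve_slot(4, 6) -> 12  [called from resolve_slot, line 5]
  resolve_slot(6, 0) -> 12  [called from collect_span, line 22]
  collect_span([6, 11, 11, 10, 8, 4, 12, 8, 7, 9]) -> 12  [called from main, line 34]
  bind_quota(12, 2) -> 0  [called from main, line 36]
Origin of each log line:
  1: emitted by main (line 33)
  2: emitted by collect_span (line 18)
  3: emitted by scan_readings (line 8)
  4-13: emitted by scan_readings (line 13)
  14: emitted by scan_readings (line 14)
  15: emitted by collect_span (line 21)
  16-18: emitted by resolve_slot (line 4)
  19: emitted by main (line 35)
  20: emitted by bind_quota (line 25)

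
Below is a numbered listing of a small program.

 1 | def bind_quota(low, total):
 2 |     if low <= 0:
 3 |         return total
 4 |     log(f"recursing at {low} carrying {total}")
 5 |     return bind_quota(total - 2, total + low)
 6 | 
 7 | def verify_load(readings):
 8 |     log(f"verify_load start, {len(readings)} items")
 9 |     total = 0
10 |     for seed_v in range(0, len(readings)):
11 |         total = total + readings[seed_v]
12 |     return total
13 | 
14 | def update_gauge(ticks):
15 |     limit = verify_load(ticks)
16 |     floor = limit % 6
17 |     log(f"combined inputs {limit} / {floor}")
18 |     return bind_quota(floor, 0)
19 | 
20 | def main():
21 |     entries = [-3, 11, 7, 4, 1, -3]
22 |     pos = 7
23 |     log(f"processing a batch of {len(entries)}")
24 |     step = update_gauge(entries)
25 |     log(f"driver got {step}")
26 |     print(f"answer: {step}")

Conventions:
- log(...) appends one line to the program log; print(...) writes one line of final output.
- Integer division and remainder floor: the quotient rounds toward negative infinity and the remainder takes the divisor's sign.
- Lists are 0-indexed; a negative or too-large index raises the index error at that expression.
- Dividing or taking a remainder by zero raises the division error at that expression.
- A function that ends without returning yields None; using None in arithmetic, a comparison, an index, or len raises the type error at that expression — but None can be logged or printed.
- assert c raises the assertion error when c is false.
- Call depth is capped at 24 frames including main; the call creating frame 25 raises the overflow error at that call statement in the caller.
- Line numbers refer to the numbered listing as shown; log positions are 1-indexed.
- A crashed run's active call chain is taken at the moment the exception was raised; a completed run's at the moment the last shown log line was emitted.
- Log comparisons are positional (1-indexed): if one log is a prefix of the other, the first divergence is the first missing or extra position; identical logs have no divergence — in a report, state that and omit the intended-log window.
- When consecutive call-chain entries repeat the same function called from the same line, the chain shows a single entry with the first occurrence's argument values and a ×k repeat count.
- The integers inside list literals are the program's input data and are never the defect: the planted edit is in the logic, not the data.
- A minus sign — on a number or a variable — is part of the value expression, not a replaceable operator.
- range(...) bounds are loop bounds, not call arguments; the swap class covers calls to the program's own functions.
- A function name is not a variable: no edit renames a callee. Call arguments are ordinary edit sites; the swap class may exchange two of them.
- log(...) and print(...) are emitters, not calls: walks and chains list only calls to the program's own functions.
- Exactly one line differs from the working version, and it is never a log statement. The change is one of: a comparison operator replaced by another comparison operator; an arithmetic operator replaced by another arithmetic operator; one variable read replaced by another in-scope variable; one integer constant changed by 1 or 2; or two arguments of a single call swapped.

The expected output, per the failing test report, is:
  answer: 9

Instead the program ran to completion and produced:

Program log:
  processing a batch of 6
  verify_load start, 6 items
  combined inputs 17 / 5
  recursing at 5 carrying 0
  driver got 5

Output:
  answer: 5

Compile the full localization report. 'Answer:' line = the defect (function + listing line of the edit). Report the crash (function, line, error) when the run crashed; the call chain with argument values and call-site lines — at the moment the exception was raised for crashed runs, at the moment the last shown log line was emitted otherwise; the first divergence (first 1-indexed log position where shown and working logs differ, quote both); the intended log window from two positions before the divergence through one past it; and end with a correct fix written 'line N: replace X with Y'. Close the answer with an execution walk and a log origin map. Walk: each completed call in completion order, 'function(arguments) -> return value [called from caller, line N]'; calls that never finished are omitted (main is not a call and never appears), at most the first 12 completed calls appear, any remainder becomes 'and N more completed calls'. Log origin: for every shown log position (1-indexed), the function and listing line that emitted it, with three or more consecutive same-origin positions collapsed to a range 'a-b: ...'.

Answer: the defect is in bind_quota at line 5.
Core observation: Log line 5 is where behavior first shows: 'driver got 5' appears instead of 'recursing at 3 carrying 5'.
Call chain: main.
First divergence: position 5 — shown 'driver got 5', intended 'recursing at 3 carrying 5'.
Intended log window:
  3: combined inputs 17 / 5
  4: recursing at 5 carrying 0
  5: recursing at 3 carrying 5
  6: recursing at 1 carrying 8
Execution walk:
  verify_load([-3, 11, 7, 4, 1, -3]) -> 17  [called from update_gauge, line 15]
  bind_quota(-2, 5) -> 5  [called from bind_quota, line 5]
  bind_quota(5, 0) -> 5  [called from update_gauge, line 18]
  update_gauge([-3, 11, 7, 4, 1, -3]) -> 5  [called from main, line 24]
Origin of each log line:
  1: from main, line 23
  2: from verify_load, line 8
  3: from update_gauge, line 17
  4: from bind_quota, line 4
  5: from main, line 25
A correct fix: line 5: replace `total - 2` with `low - 2`.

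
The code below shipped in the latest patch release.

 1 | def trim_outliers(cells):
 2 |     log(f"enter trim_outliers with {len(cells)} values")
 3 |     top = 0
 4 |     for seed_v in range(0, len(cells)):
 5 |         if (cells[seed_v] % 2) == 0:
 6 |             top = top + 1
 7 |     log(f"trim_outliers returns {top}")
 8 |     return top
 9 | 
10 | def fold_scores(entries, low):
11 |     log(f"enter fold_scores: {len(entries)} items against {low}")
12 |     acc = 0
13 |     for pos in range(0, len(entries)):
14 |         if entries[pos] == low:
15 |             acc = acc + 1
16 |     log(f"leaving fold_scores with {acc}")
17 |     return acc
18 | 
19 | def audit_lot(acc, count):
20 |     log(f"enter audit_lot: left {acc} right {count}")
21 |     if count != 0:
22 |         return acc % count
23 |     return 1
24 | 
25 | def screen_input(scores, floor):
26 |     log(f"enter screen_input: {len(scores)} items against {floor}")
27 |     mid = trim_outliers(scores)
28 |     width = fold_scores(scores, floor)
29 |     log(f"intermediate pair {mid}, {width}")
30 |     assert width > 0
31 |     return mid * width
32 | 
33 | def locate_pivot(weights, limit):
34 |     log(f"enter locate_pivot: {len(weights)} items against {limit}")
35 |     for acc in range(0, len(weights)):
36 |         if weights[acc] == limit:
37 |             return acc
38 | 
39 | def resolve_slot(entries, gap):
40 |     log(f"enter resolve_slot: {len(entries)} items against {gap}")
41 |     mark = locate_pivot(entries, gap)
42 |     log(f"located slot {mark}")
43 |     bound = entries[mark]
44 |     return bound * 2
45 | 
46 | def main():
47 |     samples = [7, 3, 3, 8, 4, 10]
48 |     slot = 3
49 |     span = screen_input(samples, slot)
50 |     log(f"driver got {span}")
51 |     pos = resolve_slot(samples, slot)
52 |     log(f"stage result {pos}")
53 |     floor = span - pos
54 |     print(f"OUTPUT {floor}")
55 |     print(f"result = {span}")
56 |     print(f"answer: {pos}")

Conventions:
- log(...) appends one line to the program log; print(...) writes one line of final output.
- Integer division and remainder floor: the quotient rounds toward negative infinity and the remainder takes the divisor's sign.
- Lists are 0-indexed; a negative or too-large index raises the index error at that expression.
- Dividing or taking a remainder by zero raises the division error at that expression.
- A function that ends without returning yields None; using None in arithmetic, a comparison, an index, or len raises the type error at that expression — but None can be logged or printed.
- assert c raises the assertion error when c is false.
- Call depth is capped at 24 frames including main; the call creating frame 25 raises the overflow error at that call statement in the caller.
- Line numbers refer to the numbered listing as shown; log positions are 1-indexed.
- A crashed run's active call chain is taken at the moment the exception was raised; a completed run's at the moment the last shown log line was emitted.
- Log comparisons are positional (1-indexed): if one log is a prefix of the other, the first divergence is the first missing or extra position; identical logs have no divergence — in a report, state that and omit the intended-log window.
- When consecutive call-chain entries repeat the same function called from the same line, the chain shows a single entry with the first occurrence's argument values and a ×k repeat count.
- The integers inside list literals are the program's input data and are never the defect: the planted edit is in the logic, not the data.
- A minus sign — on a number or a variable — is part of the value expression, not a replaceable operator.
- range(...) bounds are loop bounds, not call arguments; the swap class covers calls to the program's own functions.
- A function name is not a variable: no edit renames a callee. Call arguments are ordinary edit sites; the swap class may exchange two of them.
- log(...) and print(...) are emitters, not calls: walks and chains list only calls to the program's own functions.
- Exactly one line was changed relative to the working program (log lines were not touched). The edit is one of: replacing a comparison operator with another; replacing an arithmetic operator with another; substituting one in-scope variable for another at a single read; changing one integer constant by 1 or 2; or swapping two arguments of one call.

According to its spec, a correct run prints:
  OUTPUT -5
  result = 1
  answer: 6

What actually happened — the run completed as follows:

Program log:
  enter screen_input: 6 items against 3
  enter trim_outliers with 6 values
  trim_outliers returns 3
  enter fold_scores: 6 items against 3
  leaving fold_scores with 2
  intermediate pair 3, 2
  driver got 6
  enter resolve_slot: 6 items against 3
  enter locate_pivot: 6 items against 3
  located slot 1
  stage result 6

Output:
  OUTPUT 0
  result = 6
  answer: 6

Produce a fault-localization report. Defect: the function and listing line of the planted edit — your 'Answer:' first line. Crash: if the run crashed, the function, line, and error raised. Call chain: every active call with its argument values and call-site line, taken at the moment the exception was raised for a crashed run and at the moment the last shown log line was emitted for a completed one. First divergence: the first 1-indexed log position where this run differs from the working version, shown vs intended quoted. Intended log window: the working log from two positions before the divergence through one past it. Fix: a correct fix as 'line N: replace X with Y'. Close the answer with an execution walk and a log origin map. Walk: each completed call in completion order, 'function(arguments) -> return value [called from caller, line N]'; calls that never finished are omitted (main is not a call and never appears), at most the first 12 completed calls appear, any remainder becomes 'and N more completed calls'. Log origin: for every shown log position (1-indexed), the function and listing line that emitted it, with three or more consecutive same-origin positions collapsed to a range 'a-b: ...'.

Answer: the defect is in screen_input at line 31.
Key fact: Position 7 is the first bad log line: 'driver got 6' should read 'driver got 1'.
Call chain: main.
First divergence: position 7 — shown 'driver got 6', intended 'driver got 1'.
Intended log window:
  5: leaving fold_scores with 2
  6: intermediate pair 3, 2
  7: driver got 1
  8: enter resolve_slot: 6 items against 3
Execution walk:
  trim_outliers([7, 3, 3, 8, 4, 10]) -> 3  [called from screen_input, line 27]
  fold_scores([7, 3, 3, 8, 4, 10], 3) -> 2  [called from screen_input, line 28]
  screen_input([7, 3, 3, 8, 4, 10], 3) -> 6  [called from main, line 49]
  locate_pivot([7, 3, 3, 8, 4, 10], 3) -> 1  [called from resolve_slot, line 41]
  resolve_slot([7, 3, 3, 8, 4, 10], 3) -> 6  [called from main, line 51]
Log line origins:
  1 — screen_input, line 26
  2 — trim_outliers, line 2
  3 — trim_outliers, line 7
  4 — fold_scores, line 11
  5 — fold_scores, line 16
  6 — screen_input, line 29
  7 — main, line 50
  8 — resolve_slot, line 40
  9 — locate_pivot, line 34
  10 — resolve_slot, line 42
  11 — main, line 52
A correct fix: line 31: replace `*` with `//`.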